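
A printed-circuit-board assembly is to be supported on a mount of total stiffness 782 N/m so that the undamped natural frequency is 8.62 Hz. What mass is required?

0.267 kg

ω_n = 2πf_n = 2π × 8.62 = 54.16 rad/s.
m = k/ω_n² = 782/54.16² = 782/2933 = 0.2666 kg.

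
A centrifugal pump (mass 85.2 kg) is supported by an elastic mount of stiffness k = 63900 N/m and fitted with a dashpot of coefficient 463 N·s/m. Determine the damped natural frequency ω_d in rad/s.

ω_n = √(k/m) = √(63900/85.2) = 27.39 rad/s.
Critical damping c_c = 2√(k·m) = 2√(63900 × 85.2) = 4667 N·s/m, so ζ = c/c_c = 463/4667 = 0.09922.
ω_d = ω_n√(1 − ζ²) = 27.39 × √(1 − 0.00984) = 27.25 rad/s.

27.3 rad/s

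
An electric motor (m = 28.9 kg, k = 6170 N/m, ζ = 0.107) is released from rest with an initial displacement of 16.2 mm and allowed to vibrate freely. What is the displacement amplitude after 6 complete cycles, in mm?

0.280 mm

Logarithmic decrement δ = 2πζ/√(1 − ζ²) = 2π × 0.1070/√(1 − 0.0114) = 0.6762.
After n cycles, x_n/x₀ = e^(−nδ), so x_6 = 16.2 × e^(−6 × 0.6762) = 16.2 × 0.01730 = 0.2802 mm.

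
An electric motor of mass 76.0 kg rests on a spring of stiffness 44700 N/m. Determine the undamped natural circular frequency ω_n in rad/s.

ω_n = √(k/m) = √(44700/76.0) = √588.2 = 24.25 rad/s.

24.3 rad/s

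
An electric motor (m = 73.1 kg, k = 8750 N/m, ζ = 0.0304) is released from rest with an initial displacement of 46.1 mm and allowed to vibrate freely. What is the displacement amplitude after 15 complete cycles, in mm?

2.62 mm

Logarithmic decrement δ = 2πζ/√(1 − ζ²) = 2π × 0.03040/√(1 − 0.000924) = 0.1911.
After n cycles, x_n/x₀ = e^(−nδ), so x_15 = 46.1 × e^(−15 × 0.1911) = 46.1 × 0.05690 = 2.623 mm.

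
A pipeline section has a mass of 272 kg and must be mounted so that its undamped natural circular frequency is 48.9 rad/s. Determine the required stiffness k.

k = m·ω_n² = 272 × 48.90² = 272 × 2391 = 650400 N/m.

650000 N/m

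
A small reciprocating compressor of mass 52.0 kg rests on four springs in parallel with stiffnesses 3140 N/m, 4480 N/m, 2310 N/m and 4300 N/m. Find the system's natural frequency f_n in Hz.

2.63 Hz

Parallel springs add: k_eq = 3140 + 4480 + 2310 + 4300 = 14230 N/m.
ω_n = √(k_eq/m) = √(14230/52.0) = √273.7 = 16.54 rad/s.
f_n = ω_n/(2π) = 16.54/6.283 = 2.633 Hz.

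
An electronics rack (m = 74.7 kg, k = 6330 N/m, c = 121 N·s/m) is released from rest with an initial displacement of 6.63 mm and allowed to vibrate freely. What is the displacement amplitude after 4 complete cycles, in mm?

0.720 mm

ζ = c/(2√(km)) = 121/(2√(6330 × 74.7)) = 121/1375 = 0.08798.
Logarithmic decrement δ = 2πζ/√(1 − ζ²) = 2π × 0.08798/√(1 − 0.00774) = 0.5550.
After n cycles, x_n/x₀ = e^(−nδ), so x_4 = 6.63 × e^(−4 × 0.5550) = 6.63 × 0.1086 = 0.7202 mm.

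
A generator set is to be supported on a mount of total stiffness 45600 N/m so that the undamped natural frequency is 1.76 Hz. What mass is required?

ω_n = 2πf_n = 2π × 1.76 = 11.06 rad/s.
m = k/ω_n² = 45600/11.06² = 45600/122.3 = 372.9 kg.

373 kg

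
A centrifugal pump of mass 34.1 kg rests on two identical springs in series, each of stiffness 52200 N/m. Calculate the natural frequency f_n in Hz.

4.40 Hz

Series springs: 1/k_eq = 2/52200, so k_eq = 52200/2 = 26100 N/m.
ω_n = √(k_eq/m) = √(26100/34.1) = √765.4 = 27.67 rad/s.
f_n = ω_n/(2π) = 27.67/6.283 = 4.403 Hz.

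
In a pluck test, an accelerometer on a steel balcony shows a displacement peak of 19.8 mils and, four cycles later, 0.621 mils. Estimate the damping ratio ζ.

0.136

Logarithmic decrement δ = (1/n)·ln(x₀/x_n) = (1/4)·ln(19.8/0.621) = (1/4)·ln(31.88) = 0.8655.
ζ = δ/√(4π² + δ²) = 0.8655/√(39.48 + 0.749) = 0.8655/6.343 = 0.1365.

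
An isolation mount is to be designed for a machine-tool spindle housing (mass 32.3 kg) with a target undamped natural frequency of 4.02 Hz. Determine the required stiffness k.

20600 N/m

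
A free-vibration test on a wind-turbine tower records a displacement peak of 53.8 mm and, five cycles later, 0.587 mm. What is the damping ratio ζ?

0.142

Logarithmic decrement δ = (1/n)·ln(x₀/x_n) = (1/5)·ln(53.8/0.587) = (1/5)·ln(91.65) = 0.9036.
ζ = δ/√(4π² + δ²) = 0.9036/√(39.48 + 0.816) = 0.9036/6.348 = 0.1423.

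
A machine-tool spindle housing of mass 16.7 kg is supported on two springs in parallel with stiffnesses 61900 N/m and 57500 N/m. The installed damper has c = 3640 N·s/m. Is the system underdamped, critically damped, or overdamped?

overdamped

Parallel springs add: k_eq = 61900 + 57500 = 119400 N/m.
c_c = 2√(k_eq·m) = 2824 N·s/m; ζ = c/c_c = 3640/2824 = 1.29.
Since ζ > 1 the system is overdamped.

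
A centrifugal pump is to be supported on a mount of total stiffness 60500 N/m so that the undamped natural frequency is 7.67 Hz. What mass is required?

ω_n = 2πf_n = 2π × 7.67 = 48.19 rad/s.
m = k/ω_n² = 60500/48.19² = 60500/2322 = 26.05 kg.

26.0 kg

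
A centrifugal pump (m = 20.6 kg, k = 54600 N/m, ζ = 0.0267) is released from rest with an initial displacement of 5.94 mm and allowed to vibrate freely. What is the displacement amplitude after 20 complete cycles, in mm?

0.207 mm

Logarithmic decrement δ = 2πζ/√(1 − ζ²) = 2π × 0.02670/√(1 − 0.000713) = 0.1678.
After n cycles, x_n/x₀ = e^(−nδ), so x_20 = 5.94 × e^(−20 × 0.1678) = 5.94 × 0.03486 = 0.2071 mm.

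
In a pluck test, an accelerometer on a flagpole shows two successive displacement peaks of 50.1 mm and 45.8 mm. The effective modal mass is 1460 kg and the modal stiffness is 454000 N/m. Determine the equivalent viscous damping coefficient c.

Logarithmic decrement δ = (1/n)·ln(x₀/x_n) = (1/1)·ln(50.1/45.8) = (1/1)·ln(1.094) = 0.08974.
ζ = δ/√(4π² + δ²) = 0.08974/√(39.48 + 0.00805) = 0.08974/6.284 = 0.01428.
c = ζ · 2√(km) = 0.01428 × 2√(454000 × 1460) = 0.01428 × 51490 = 735.3 N·s/m.

735 N·s/m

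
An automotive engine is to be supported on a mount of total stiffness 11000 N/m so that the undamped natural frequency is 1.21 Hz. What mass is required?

190 kg

ω_n = 2πf_n = 2π × 1.21 = 7.603 rad/s.
m = k/ω_n² = 11000/7.603² = 11000/57.80 = 190.3 kg.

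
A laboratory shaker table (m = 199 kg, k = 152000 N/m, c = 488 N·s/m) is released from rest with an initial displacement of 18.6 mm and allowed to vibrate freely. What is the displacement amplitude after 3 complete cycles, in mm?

8.05 mm

ζ = c/(2√(km)) = 488/(2√(152000 × 199)) = 488/11000 = 0.04437.
Logarithmic decrement δ = 2πζ/√(1 − ζ²) = 2π × 0.04437/√(1 − 0.00197) = 0.2790.
After n cycles, x_n/x₀ = e^(−nδ), so x_3 = 18.6 × e^(−3 × 0.2790) = 18.6 × 0.4330 = 8.053 mm.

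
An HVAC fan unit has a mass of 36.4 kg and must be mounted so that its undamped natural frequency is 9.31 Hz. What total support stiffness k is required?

125000 N/m

ω_n = 2πf_n = 2π × 9.31 = 58.50 rad/s.
k = m·ω_n² = 36.4 × 58.50² = 36.4 × 3422 = 124600 N/m.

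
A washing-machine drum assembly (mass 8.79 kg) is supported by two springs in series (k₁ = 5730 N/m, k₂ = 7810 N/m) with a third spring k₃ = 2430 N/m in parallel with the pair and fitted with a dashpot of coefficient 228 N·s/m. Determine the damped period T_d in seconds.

0.286 s

Series pair: k_s = k₁k₂/(k₁+k₂) = (5730)(7810)/(5730 + 7810) = 3305 N/m. In parallel with k₃: k_eq = 3305 + 2430 = 5735 N/m.
ω_n = √(k_eq/m) = √(5735/8.79) = 25.54 rad/s.
Critical damping c_c = 2√(k_eq·m) = 2√(5735 × 8.79) = 449.1 N·s/m, so ζ = c/c_c = 228/449.1 = 0.5077.
ω_d = ω_n√(1 − ζ²) = 25.54 × √(1 − 0.258) = 22.01 rad/s.
T_d = 2π/ω_d = 0.2855 s.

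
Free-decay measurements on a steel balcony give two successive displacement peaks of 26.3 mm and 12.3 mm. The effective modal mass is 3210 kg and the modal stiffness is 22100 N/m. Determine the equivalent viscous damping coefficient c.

2020 N·s/m

Logarithmic decrement δ = (1/n)·ln(x₀/x_n) = (1/1)·ln(26.3/12.3) = (1/1)·ln(2.138) = 0.7600.
ζ = δ/√(4π² + δ²) = 0.7600/√(39.48 + 0.578) = 0.7600/6.329 = 0.1201.
c = ζ · 2√(km) = 0.1201 × 2√(22100 × 3210) = 0.1201 × 16850 = 2023 N·s/m.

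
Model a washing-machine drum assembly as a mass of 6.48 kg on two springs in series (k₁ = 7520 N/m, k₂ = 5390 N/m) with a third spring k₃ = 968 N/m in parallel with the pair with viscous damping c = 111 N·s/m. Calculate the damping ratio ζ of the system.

Series pair: k_s = k₁k₂/(k₁+k₂) = (7520)(5390)/(7520 + 5390) = 3140 N/m. In parallel with k₃: k_eq = 3140 + 968 = 4108 N/m.
ω_n = √(k_eq/m) = √(4108/6.48) = 25.18 rad/s.
Critical damping c_c = 2√(k_eq·m) = 2√(4108 × 6.48) = 326.3 N·s/m, so ζ = c/c_c = 111/326.3 = 0.3402.

0.340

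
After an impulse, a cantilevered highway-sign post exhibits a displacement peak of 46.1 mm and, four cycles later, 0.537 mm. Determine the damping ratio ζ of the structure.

0.174

Logarithmic decrement δ = (1/n)·ln(x₀/x_n) = (1/4)·ln(46.1/0.537) = (1/4)·ln(85.85) = 1.113.
ζ = δ/√(4π² + δ²) = 1.113/√(39.48 + 1.24) = 1.113/6.381 = 0.1744.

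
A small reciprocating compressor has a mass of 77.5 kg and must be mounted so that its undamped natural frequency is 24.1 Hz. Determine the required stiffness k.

1780000 N/m

ω_n = 2πf_n = 2π × 24.1 = 151.4 rad/s.
k = m·ω_n² = 77.5 × 151.4² = 77.5 × 22930 = 1777000 N/m.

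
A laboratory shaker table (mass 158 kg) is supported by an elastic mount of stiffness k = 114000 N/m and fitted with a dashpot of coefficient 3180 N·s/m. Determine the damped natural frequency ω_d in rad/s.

ω_n = √(k/m) = √(114000/158) = 26.86 rad/s.
Critical damping c_c = 2√(k·m) = 2√(114000 × 158) = 8488 N·s/m, so ζ = c/c_c = 3180/8488 = 0.3746.
ω_d = ω_n√(1 − ζ²) = 26.86 × √(1 − 0.140) = 24.90 rad/s.

24.9 rad/s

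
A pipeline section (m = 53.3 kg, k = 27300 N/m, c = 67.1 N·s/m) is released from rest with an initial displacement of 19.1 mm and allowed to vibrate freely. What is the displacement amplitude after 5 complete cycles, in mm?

7.97 mm

ζ = c/(2√(km)) = 67.1/(2√(27300 × 53.3)) = 67.1/2413 = 0.02781.
Logarithmic decrement δ = 2πζ/√(1 − ζ²) = 2π × 0.02781/√(1 − 0.000774) = 0.1748.
After n cycles, x_n/x₀ = e^(−nδ), so x_5 = 19.1 × e^(−5 × 0.1748) = 19.1 × 0.4172 = 7.969 mm.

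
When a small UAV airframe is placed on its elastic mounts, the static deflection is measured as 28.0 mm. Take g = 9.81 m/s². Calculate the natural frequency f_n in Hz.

2.98 Hz

ω_n = √(g/δ_st) = √(9.81/0.0280) = √350.4 = 18.72 rad/s.
f_n = ω_n/(2π) = 18.72/6.283 = 2.979 Hz.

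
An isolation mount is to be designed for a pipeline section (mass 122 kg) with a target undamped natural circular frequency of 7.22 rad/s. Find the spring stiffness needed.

6360 N/m

k = m·ω_n² = 122 × 7.220² = 122 × 52.13 = 6360 N/m.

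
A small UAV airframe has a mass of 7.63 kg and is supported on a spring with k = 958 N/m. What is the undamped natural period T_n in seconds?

0.561 s

ω_n = √(k/m) = √(958.0/7.63) = √125.6 = 11.21 rad/s.
T_n = 2π/ω_n = 6.283/11.21 = 0.5607 s.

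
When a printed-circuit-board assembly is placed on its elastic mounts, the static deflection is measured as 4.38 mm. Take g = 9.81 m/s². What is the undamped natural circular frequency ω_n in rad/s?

47.3 rad/s

ω_n = √(g/δ_st) = √(9.81/0.00438) = √2240 = 47.33 rad/s.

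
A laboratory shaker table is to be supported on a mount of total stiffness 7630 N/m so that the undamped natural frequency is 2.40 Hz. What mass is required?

33.6 kg

ω_n = 2πf_n = 2π × 2.40 = 15.08 rad/s.
m = k/ω_n² = 7630/15.08² = 7630/227.4 = 33.55 kg.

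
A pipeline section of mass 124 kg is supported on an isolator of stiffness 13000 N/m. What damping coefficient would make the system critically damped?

2540 N·s/m

c_c = 2√(k·m) = 2√(13000 × 124) = 2 × 1270 = 2539 N·s/m.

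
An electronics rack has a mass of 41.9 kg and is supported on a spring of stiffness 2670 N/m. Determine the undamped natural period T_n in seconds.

0.787 s

ω_n = √(k/m) = √(2670/41.9) = √63.72 = 7.983 rad/s.
T_n = 2π/ω_n = 6.283/7.983 = 0.7871 s.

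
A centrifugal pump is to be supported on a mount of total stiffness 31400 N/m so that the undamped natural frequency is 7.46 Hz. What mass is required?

ω_n = 2πf_n = 2π × 7.46 = 46.87 rad/s.
m = k/ω_n² = 31400/46.87² = 31400/2197 = 14.29 kg.

14.3 kg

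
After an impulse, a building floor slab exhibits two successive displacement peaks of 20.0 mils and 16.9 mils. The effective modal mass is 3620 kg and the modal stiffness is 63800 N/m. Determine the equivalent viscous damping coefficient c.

Logarithmic decrement δ = (1/n)·ln(x₀/x_n) = (1/1)·ln(20.0/16.9) = (1/1)·ln(1.183) = 0.1684.
ζ = δ/√(4π² + δ²) = 0.1684/√(39.48 + 0.0284) = 0.1684/6.285 = 0.02680.
c = ζ · 2√(km) = 0.02680 × 2√(63800 × 3620) = 0.02680 × 30390 = 814.4 N·s/m.

814 N·s/m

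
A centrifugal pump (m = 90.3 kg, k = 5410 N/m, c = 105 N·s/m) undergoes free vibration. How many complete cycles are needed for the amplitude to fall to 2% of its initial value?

ζ = c/(2√(km)) = 105/(2√(5410 × 90.3)) = 105/1398 = 0.07511.
Logarithmic decrement δ = 2πζ/√(1 − ζ²) = 2π × 0.07511/√(1 − 0.00564) = 0.4733.
x_n/x₀ = e^(−nδ) ≤ 0.02; take ln: n ≥ ln(1/0.02)/δ = 3.912/0.4733 = 8.266.
So 9 complete cycles are required.

9 cycles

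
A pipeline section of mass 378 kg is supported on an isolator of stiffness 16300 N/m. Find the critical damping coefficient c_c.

4960 N·s/m

c_c = 2√(k·m) = 2√(16300 × 378) = 2 × 2482 = 4964 N·s/m.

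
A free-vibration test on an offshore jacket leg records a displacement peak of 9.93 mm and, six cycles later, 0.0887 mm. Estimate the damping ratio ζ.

Logarithmic decrement δ = (1/n)·ln(x₀/x_n) = (1/6)·ln(9.93/0.0887) = (1/6)·ln(112.0) = 0.7863.
ζ = δ/√(4π² + δ²) = 0.7863/√(39.48 + 0.618) = 0.7863/6.332 = 0.1242.

0.124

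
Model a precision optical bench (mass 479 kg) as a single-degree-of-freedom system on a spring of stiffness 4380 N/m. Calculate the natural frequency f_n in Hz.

ω_n = √(k/m) = √(4380/479) = √9.144 = 3.024 rad/s.
f_n = ω_n/(2π) = 3.024/6.283 = 0.4813 Hz.

0.481 Hz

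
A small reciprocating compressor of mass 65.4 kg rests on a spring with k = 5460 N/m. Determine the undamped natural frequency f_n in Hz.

ω_n = √(k/m) = √(5460/65.4) = √83.49 = 9.137 rad/s.
f_n = ω_n/(2π) = 9.137/6.283 = 1.454 Hz.

1.45 Hz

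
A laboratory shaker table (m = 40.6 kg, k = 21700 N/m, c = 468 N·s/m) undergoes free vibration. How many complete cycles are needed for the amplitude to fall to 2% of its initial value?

3 cycles

ζ = c/(2√(km)) = 468/(2√(21700 × 40.6)) = 468/1877 = 0.2493.
Logarithmic decrement δ = 2πζ/√(1 − ζ²) = 2π × 0.2493/√(1 − 0.0622) = 1.617.
x_n/x₀ = e^(−nδ) ≤ 0.02; take ln: n ≥ ln(1/0.02)/δ = 3.912/1.617 = 2.419.
So 3 complete cycles are required.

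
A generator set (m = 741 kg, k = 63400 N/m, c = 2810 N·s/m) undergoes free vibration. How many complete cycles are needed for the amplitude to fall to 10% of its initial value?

ζ = c/(2√(km)) = 2810/(2√(63400 × 741)) = 2810/13710 = 0.2050.
Logarithmic decrement δ = 2πζ/√(1 − ζ²) = 2π × 0.2050/√(1 − 0.0420) = 1.316.
x_n/x₀ = e^(−nδ) ≤ 0.1; take ln: n ≥ ln(1/0.1)/δ = 2.303/1.316 = 1.750.
So 2 complete cycles are required.

2 cycles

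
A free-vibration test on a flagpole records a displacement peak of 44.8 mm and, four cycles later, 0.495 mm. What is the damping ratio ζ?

0.176

Logarithmic decrement δ = (1/n)·ln(x₀/x_n) = (1/4)·ln(44.8/0.495) = (1/4)·ln(90.51) = 1.126.
ζ = δ/√(4π² + δ²) = 1.126/√(39.48 + 1.27) = 1.126/6.383 = 0.1765.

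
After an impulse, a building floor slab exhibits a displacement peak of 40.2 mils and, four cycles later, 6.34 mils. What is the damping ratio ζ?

0.0733

Logarithmic decrement δ = (1/n)·ln(x₀/x_n) = (1/4)·ln(40.2/6.34) = (1/4)·ln(6.341) = 0.4617.
ζ = δ/√(4π² + δ²) = 0.4617/√(39.48 + 0.213) = 0.4617/6.300 = 0.07329.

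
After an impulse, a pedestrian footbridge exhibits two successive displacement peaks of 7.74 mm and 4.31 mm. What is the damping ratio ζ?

0.0928

Logarithmic decrement δ = (1/n)·ln(x₀/x_n) = (1/1)·ln(7.74/4.31) = (1/1)·ln(1.796) = 0.5855.
ζ = δ/√(4π² + δ²) = 0.5855/√(39.48 + 0.343) = 0.5855/6.310 = 0.09278.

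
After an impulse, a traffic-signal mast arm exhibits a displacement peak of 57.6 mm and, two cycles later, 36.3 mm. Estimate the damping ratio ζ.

Logarithmic decrement δ = (1/n)·ln(x₀/x_n) = (1/2)·ln(57.6/36.3) = (1/2)·ln(1.587) = 0.2309.
ζ = δ/√(4π² + δ²) = 0.2309/√(39.48 + 0.0533) = 0.2309/6.287 = 0.03672.

0.0367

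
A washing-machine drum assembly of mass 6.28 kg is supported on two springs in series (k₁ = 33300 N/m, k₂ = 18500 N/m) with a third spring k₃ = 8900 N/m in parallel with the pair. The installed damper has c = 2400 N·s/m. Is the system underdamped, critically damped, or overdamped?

overdamped

Series pair: k_s = k₁k₂/(k₁+k₂) = (33300)(18500)/(33300 + 18500) = 11890 N/m. In parallel with k₃: k_eq = 11890 + 8900 = 20790 N/m.
c_c = 2√(k_eq·m) = 722.7 N·s/m; ζ = c/c_c = 2400/722.7 = 3.32.
Since ζ > 1 the system is overdamped.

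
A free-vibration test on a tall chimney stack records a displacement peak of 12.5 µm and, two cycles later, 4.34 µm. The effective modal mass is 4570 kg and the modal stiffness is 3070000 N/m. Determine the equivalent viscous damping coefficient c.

19900 N·s/m

Logarithmic decrement δ = (1/n)·ln(x₀/x_n) = (1/2)·ln(12.5/4.34) = (1/2)·ln(2.880) = 0.5289.
ζ = δ/√(4π² + δ²) = 0.5289/√(39.48 + 0.280) = 0.5289/6.305 = 0.08388.
c = ζ · 2√(km) = 0.08388 × 2√(3070000 × 4570) = 0.08388 × 236900 = 19870 N·s/m.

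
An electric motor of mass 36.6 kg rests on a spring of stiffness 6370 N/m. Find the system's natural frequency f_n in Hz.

2.10 Hz

ω_n = √(k/m) = √(6370/36.6) = √174.0 = 13.19 rad/s.
f_n = ω_n/(2π) = 13.19/6.283 = 2.100 Hz.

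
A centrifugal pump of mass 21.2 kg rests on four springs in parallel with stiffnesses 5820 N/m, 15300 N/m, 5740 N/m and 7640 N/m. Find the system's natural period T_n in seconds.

0.156 s

Parallel springs add: k_eq = 5820 + 15300 + 5740 + 7640 = 34500 N/m.
ω_n = √(k_eq/m) = √(34500/21.2) = √1627 = 40.34 rad/s.
T_n = 2π/ω_n = 6.283/40.34 = 0.1558 s.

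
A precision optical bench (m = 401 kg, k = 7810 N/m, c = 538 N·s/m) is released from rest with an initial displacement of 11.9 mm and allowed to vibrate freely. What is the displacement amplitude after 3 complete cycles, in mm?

0.656 mm

ζ = c/(2√(km)) = 538/(2√(7810 × 401)) = 538/3539 = 0.1520.
Logarithmic decrement δ = 2πζ/√(1 − ζ²) = 2π × 0.1520/√(1 − 0.0231) = 0.9663.
After n cycles, x_n/x₀ = e^(−nδ), so x_3 = 11.9 × e^(−3 × 0.9663) = 11.9 × 0.05508 = 0.6555 mm.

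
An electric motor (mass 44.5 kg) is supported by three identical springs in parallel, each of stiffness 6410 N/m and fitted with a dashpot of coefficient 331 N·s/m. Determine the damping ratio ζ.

Parallel springs add: k_eq = 3 × 6410 = 19230 N/m.
ω_n = √(k_eq/m) = √(19230/44.5) = 20.79 rad/s.
Critical damping c_c = 2√(k_eq·m) = 2√(19230 × 44.5) = 1850 N·s/m, so ζ = c/c_c = 331/1850 = 0.1789.

0.179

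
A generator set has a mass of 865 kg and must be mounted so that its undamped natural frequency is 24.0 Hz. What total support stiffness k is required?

ω_n = 2πf_n = 2π × 24.0 = 150.8 rad/s.
k = m·ω_n² = 865 × 150.8² = 865 × 22740 = 19670000 N/m.

19700000 N/m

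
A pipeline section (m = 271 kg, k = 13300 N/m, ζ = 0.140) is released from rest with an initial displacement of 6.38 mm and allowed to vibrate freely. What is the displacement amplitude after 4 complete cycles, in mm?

Logarithmic decrement δ = 2πζ/√(1 − ζ²) = 2π × 0.1400/√(1 − 0.0196) = 0.8884.
After n cycles, x_n/x₀ = e^(−nδ), so x_4 = 6.38 × e^(−4 × 0.8884) = 6.38 × 0.02862 = 0.1826 mm.

0.183 mm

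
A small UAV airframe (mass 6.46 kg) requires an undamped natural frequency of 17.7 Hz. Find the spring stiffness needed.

79900 N/m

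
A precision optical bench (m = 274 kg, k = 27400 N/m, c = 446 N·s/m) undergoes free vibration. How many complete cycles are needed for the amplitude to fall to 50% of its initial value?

ζ = c/(2√(km)) = 446/(2√(27400 × 274)) = 446/5480 = 0.08139.
Logarithmic decrement δ = 2πζ/√(1 − ζ²) = 2π × 0.08139/√(1 − 0.00662) = 0.5131.
x_n/x₀ = e^(−nδ) ≤ 0.5; take ln: n ≥ ln(1/0.5)/δ = 0.6931/0.5131 = 1.351.
So 2 complete cycles are required.

2 cycles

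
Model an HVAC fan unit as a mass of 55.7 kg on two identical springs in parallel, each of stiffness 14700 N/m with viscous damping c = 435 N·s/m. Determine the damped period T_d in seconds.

Parallel springs add: k_eq = 2 × 14700 = 29400 N/m.
ω_n = √(k_eq/m) = √(29400/55.7) = 22.97 rad/s.
Critical damping c_c = 2√(k_eq·m) = 2√(29400 × 55.7) = 2559 N·s/m, so ζ = c/c_c = 435/2559 = 0.1700.
ω_d = ω_n√(1 − ζ²) = 22.97 × √(1 − 0.0289) = 22.64 rad/s.
T_d = 2π/ω_d = 0.2775 s.

0.278 s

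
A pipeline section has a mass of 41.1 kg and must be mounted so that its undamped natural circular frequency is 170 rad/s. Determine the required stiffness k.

1190000 N/m

k = m·ω_n² = 41.1 × 170.0² = 41.1 × 28900 = 1188000 N/m.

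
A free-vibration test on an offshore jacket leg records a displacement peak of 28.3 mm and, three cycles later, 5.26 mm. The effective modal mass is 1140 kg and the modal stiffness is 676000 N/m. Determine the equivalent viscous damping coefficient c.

Logarithmic decrement δ = (1/n)·ln(x₀/x_n) = (1/3)·ln(28.3/5.26) = (1/3)·ln(5.380) = 0.5609.
ζ = δ/√(4π² + δ²) = 0.5609/√(39.48 + 0.315) = 0.5609/6.308 = 0.08892.
c = ζ · 2√(km) = 0.08892 × 2√(676000 × 1140) = 0.08892 × 55520 = 4937 N·s/m.

4940 N·s/m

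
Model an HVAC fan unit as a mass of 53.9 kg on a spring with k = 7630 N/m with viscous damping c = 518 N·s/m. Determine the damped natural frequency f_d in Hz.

1.73 Hz

ω_n = √(k/m) = √(7630/53.9) = 11.90 rad/s.
Critical damping c_c = 2√(k·m) = 2√(7630 × 53.9) = 1283 N·s/m, so ζ = c/c_c = 518/1283 = 0.4039.
ω_d = ω_n√(1 − ζ²) = 11.90 × √(1 − 0.163) = 10.88 rad/s.
f_d = ω_d/(2π) = 1.732 Hz.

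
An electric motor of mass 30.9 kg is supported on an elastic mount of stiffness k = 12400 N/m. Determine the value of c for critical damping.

c_c = 2√(k·m) = 2√(12400 × 30.9) = 2 × 619.0 = 1238 N·s/m.

1240 N·s/m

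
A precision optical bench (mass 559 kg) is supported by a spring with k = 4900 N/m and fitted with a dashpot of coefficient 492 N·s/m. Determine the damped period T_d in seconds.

2.15 s

ω_n = √(k/m) = √(4900/559) = 2.961 rad/s.
Critical damping c_c = 2√(k·m) = 2√(4900 × 559) = 3310 N·s/m, so ζ = c/c_c = 492/3310 = 0.1486.
ω_d = ω_n√(1 − ζ²) = 2.961 × √(1 − 0.0221) = 2.928 rad/s.
T_d = 2π/ω_d = 2.146 s.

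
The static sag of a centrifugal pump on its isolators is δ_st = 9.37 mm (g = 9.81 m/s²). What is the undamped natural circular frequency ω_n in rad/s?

32.4 rad/s

ω_n = √(g/δ_st) = √(9.81/0.00937) = √1047 = 32.36 rad/s.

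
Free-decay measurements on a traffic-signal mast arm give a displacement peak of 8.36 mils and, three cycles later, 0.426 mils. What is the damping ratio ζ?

Logarithmic decrement δ = (1/n)·ln(x₀/x_n) = (1/3)·ln(8.36/0.426) = (1/3)·ln(19.62) = 0.9923.
ζ = δ/√(4π² + δ²) = 0.9923/√(39.48 + 0.985) = 0.9923/6.361 = 0.1560.

0.156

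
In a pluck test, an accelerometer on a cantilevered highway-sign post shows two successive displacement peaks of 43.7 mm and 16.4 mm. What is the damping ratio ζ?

0.154

Logarithmic decrement δ = (1/n)·ln(x₀/x_n) = (1/1)·ln(43.7/16.4) = (1/1)·ln(2.665) = 0.9801.
ζ = δ/√(4π² + δ²) = 0.9801/√(39.48 + 0.961) = 0.9801/6.359 = 0.1541.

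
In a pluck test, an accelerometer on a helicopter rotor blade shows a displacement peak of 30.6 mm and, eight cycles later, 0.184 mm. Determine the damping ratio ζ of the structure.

Logarithmic decrement δ = (1/n)·ln(x₀/x_n) = (1/8)·ln(30.6/0.184) = (1/8)·ln(166.3) = 0.6392.
ζ = δ/√(4π² + δ²) = 0.6392/√(39.48 + 0.409) = 0.6392/6.316 = 0.1012.

0.101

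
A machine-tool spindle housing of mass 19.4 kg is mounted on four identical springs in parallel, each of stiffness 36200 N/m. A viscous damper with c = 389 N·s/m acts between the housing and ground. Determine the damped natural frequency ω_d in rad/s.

Parallel springs add: k_eq = 4 × 36200 = 144800 N/m.
ω_n = √(k_eq/m) = √(144800/19.4) = 86.39 rad/s.
Critical damping c_c = 2√(k_eq·m) = 2√(144800 × 19.4) = 3352 N·s/m, so ζ = c/c_c = 389/3352 = 0.1160.
ω_d = ω_n√(1 − ζ²) = 86.39 × √(1 − 0.0135) = 85.81 rad/s.

85.8 rad/s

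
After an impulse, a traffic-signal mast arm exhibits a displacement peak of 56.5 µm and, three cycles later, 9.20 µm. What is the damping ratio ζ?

Logarithmic decrement δ = (1/n)·ln(x₀/x_n) = (1/3)·ln(56.5/9.20) = (1/3)·ln(6.141) = 0.6050.
ζ = δ/√(4π² + δ²) = 0.6050/√(39.48 + 0.366) = 0.6050/6.312 = 0.09585.

0.0958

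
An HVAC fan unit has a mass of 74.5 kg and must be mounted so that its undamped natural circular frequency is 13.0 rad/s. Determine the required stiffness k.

12600 N/m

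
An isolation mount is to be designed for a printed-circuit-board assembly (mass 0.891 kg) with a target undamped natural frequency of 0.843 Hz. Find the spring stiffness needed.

ω_n = 2πf_n = 2π × 0.843 = 5.297 rad/s.
k = m·ω_n² = 0.891 × 5.297² = 0.891 × 28.06 = 25.00 N/m.

25.0 N/m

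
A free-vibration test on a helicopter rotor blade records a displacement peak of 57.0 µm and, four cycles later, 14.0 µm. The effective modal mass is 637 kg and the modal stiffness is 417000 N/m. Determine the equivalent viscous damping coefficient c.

1820 N·s/m

Logarithmic decrement δ = (1/n)·ln(x₀/x_n) = (1/4)·ln(57.0/14.0) = (1/4)·ln(4.071) = 0.3510.
ζ = δ/√(4π² + δ²) = 0.3510/√(39.48 + 0.123) = 0.3510/6.293 = 0.05578.
c = ζ · 2√(km) = 0.05578 × 2√(417000 × 637) = 0.05578 × 32600 = 1818 N·s/m.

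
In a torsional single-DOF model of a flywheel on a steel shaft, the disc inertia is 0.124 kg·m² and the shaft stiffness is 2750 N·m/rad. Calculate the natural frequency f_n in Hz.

23.7 Hz

ω_n = √(k_t/J) = √(2750/0.124) = √22180 = 148.9 rad/s.
f_n = ω_n/(2π) = 148.9/6.283 = 23.70 Hz.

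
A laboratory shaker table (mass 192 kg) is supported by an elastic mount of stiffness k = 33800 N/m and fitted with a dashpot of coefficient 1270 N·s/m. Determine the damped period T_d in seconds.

0.489 s

ω_n = √(k/m) = √(33800/192) = 13.27 rad/s.
Critical damping c_c = 2√(k·m) = 2√(33800 × 192) = 5095 N·s/m, so ζ = c/c_c = 1270/5095 = 0.2493.
ω_d = ω_n√(1 − ζ²) = 13.27 × √(1 − 0.0621) = 12.85 rad/s.
T_d = 2π/ω_d = 0.4890 s.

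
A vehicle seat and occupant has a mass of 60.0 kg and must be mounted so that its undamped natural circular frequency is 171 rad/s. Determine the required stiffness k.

k = m·ω_n² = 60.0 × 171.0² = 60.0 × 29240 = 1754000 N/m.

1750000 N/m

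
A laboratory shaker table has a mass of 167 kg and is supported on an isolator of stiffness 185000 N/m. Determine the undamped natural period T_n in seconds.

0.189 s

ω_n = √(k/m) = √(185000/167) = √1108 = 33.28 rad/s.
T_n = 2π/ω_n = 6.283/33.28 = 0.1888 s.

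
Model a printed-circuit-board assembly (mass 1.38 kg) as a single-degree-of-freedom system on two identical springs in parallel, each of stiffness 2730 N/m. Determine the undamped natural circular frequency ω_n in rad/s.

62.9 rad/s

Parallel springs add: k_eq = 2 × 2730 = 5460 N/m.
ω_n = √(k_eq/m) = √(5460/1.38) = √3957 = 62.90 rad/s.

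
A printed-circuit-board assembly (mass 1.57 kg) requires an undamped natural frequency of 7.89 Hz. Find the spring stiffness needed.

3860 N/m

ω_n = 2πf_n = 2π × 7.89 = 49.57 rad/s.
k = m·ω_n² = 1.57 × 49.57² = 1.57 × 2458 = 3858 N/m.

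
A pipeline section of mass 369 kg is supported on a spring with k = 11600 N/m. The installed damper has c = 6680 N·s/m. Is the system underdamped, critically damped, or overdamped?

c_c = 2√(k·m) = 4138 N·s/m; ζ = c/c_c = 6680/4138 = 1.61.
Since ζ > 1 the system is overdamped.

overdamped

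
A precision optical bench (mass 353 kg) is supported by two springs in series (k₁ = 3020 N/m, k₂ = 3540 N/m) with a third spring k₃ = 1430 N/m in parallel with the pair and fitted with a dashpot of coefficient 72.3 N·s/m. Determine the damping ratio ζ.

0.0348

Series pair: k_s = k₁k₂/(k₁+k₂) = (3020)(3540)/(3020 + 3540) = 1630 N/m. In parallel with k₃: k_eq = 1630 + 1430 = 3060 N/m.
ω_n = √(k_eq/m) = √(3060/353) = 2.944 rad/s.
Critical damping c_c = 2√(k_eq·m) = 2√(3060 × 353) = 2079 N·s/m, so ζ = c/c_c = 72.3/2079 = 0.03478.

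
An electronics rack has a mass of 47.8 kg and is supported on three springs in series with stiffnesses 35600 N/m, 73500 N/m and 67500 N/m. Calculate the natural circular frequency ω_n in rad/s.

Series springs: 1/k_eq = 1/35600 + 1/73500 + 1/67500 = 5.651×10^-5, so k_eq = 17700 N/m.
ω_n = √(k_eq/m) = √(17700/47.8) = √370.2 = 19.24 rad/s.

19.2 rad/s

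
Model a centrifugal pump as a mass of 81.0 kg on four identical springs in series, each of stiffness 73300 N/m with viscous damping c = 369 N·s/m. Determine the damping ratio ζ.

Series springs: 1/k_eq = 4/73300, so k_eq = 73300/4 = 18320 N/m.
ω_n = √(k_eq/m) = √(18320/81.0) = 15.04 rad/s.
Critical damping c_c = 2√(k_eq·m) = 2√(18320 × 81.0) = 2437 N·s/m, so ζ = c/c_c = 369/2437 = 0.1514.

0.151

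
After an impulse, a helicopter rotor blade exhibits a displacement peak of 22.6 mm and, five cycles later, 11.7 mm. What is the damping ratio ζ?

0.0210

Logarithmic decrement δ = (1/n)·ln(x₀/x_n) = (1/5)·ln(22.6/11.7) = (1/5)·ln(1.932) = 0.1317.
ζ = δ/√(4π² + δ²) = 0.1317/√(39.48 + 0.0173) = 0.1317/6.285 = 0.02095.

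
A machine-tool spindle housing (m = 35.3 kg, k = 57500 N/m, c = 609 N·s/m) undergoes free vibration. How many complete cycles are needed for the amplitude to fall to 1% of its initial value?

4 cycles

ζ = c/(2√(km)) = 609/(2√(57500 × 35.3)) = 609/2849 = 0.2137.
Logarithmic decrement δ = 2πζ/√(1 − ζ²) = 2π × 0.2137/√(1 − 0.0457) = 1.375.
x_n/x₀ = e^(−nδ) ≤ 0.01; take ln: n ≥ ln(1/0.01)/δ = 4.605/1.375 = 3.350.
So 4 complete cycles are required.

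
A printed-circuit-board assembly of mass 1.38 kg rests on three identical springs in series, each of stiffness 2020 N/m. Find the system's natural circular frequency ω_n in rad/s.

Series springs: 1/k_eq = 3/2020, so k_eq = 2020/3 = 673.3 N/m.
ω_n = √(k_eq/m) = √(673.3/1.38) = √487.9 = 22.09 rad/s.

22.1 rad/s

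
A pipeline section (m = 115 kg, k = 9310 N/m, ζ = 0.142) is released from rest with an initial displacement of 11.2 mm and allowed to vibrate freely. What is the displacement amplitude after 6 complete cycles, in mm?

Logarithmic decrement δ = 2πζ/√(1 − ζ²) = 2π × 0.1420/√(1 − 0.0202) = 0.9013.
After n cycles, x_n/x₀ = e^(−nδ), so x_6 = 11.2 × e^(−6 × 0.9013) = 11.2 × 0.004480 = 0.05018 mm.

0.0502 mm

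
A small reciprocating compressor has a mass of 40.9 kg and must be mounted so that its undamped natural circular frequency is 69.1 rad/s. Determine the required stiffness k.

k = m·ω_n² = 40.9 × 69.10² = 40.9 × 4775 = 195300 N/m.

195000 N/m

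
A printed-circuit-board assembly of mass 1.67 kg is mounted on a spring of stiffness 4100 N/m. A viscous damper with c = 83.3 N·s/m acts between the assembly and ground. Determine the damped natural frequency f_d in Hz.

ω_n = √(k/m) = √(4100/1.67) = 49.55 rad/s.
Critical damping c_c = 2√(k·m) = 2√(4100 × 1.67) = 165.5 N·s/m, so ζ = c/c_c = 83.3/165.5 = 0.5033.
ω_d = ω_n√(1 − ζ²) = 49.55 × √(1 − 0.253) = 42.81 rad/s.
f_d = ω_d/(2π) = 6.814 Hz.

6.81 Hz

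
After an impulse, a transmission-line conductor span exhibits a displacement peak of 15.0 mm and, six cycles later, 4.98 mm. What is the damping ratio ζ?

0.0292

Logarithmic decrement δ = (1/n)·ln(x₀/x_n) = (1/6)·ln(15.0/4.98) = (1/6)·ln(3.012) = 0.1838.
ζ = δ/√(4π² + δ²) = 0.1838/√(39.48 + 0.0338) = 0.1838/6.286 = 0.02924.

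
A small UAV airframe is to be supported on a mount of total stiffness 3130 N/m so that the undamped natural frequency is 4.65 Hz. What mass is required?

ω_n = 2πf_n = 2π × 4.65 = 29.22 rad/s.
m = k/ω_n² = 3130/29.22² = 3130/853.6 = 3.667 kg.

3.67 kg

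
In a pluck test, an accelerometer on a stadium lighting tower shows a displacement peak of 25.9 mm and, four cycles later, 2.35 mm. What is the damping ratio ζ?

0.0951

Logarithmic decrement δ = (1/n)·ln(x₀/x_n) = (1/4)·ln(25.9/2.35) = (1/4)·ln(11.02) = 0.6000.
ζ = δ/√(4π² + δ²) = 0.6000/√(39.48 + 0.360) = 0.6000/6.312 = 0.09505.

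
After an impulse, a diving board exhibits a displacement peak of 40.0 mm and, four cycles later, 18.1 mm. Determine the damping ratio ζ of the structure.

Logarithmic decrement δ = (1/n)·ln(x₀/x_n) = (1/4)·ln(40.0/18.1) = (1/4)·ln(2.210) = 0.1982.
ζ = δ/√(4π² + δ²) = 0.1982/√(39.48 + 0.0393) = 0.1982/6.286 = 0.03154.

0.0315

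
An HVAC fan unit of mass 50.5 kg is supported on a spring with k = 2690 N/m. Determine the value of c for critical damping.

c_c = 2√(k·m) = 2√(2690 × 50.5) = 2 × 368.6 = 737.1 N·s/m.

737 N·s/m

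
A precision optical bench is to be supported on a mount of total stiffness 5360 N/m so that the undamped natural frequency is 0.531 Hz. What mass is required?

482 kg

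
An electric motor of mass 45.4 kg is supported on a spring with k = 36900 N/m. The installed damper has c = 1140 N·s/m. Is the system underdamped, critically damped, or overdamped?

underdamped

c_c = 2√(k·m) = 2589 N·s/m; ζ = c/c_c = 1140/2589 = 0.440.
Since ζ < 1 the system is underdamped.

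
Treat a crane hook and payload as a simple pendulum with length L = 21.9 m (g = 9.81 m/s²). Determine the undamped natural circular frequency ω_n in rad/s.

For a simple pendulum ω_n = √(g/L) = √(9.81/21.9) = √0.4479 = 0.6693 rad/s.

0.669 rad/s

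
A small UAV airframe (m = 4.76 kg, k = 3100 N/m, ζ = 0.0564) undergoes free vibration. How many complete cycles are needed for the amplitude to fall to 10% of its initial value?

7 cycles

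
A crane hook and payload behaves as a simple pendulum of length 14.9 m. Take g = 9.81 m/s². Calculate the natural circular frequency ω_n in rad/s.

0.811 rad/s

For a simple pendulum ω_n = √(g/L) = √(9.81/14.9) = √0.6584 = 0.8114 rad/s.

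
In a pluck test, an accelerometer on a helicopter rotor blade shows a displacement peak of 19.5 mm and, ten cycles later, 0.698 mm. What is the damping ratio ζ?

Logarithmic decrement δ = (1/n)·ln(x₀/x_n) = (1/10)·ln(19.5/0.698) = (1/10)·ln(27.94) = 0.3330.
ζ = δ/√(4π² + δ²) = 0.3330/√(39.48 + 0.111) = 0.3330/6.292 = 0.05292.

0.0529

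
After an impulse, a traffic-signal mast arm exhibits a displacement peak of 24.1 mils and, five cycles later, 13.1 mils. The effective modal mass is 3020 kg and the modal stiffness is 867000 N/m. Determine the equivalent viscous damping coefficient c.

1990 N·s/m

Logarithmic decrement δ = (1/n)·ln(x₀/x_n) = (1/5)·ln(24.1/13.1) = (1/5)·ln(1.840) = 0.1219.
ζ = δ/√(4π² + δ²) = 0.1219/√(39.48 + 0.0149) = 0.1219/6.284 = 0.01940.
c = ζ · 2√(km) = 0.01940 × 2√(867000 × 3020) = 0.01940 × 102300 = 1985 N·s/m.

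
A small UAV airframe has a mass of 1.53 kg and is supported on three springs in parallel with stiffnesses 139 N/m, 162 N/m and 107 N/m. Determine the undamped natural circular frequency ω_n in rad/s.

16.3 rad/s

Parallel springs add: k_eq = 139 + 162 + 107 = 408.0 N/m.
ω_n = √(k_eq/m) = √(408.0/1.53) = √266.7 = 16.33 rad/s.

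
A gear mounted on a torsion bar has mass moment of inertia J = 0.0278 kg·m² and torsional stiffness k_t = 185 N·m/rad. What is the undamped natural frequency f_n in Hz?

ω_n = √(k_t/J) = √(185/0.0278) = √6655 = 81.58 rad/s.
f_n = ω_n/(2π) = 81.58/6.283 = 12.98 Hz.

13.0 Hz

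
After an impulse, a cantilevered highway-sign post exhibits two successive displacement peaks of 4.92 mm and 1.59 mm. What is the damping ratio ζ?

Logarithmic decrement δ = (1/n)·ln(x₀/x_n) = (1/1)·ln(4.92/1.59) = (1/1)·ln(3.094) = 1.130.
ζ = δ/√(4π² + δ²) = 1.130/√(39.48 + 1.28) = 1.130/6.384 = 0.1769.

0.177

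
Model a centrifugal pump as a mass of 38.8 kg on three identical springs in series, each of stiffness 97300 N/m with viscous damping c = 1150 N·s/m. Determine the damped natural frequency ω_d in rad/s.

24.8 rad/s

Series springs: 1/k_eq = 3/97300, so k_eq = 97300/3 = 32430 N/m.
ω_n = √(k_eq/m) = √(32430/38.8) = 28.91 rad/s.
Critical damping c_c = 2√(k_eq·m) = 2√(32430 × 38.8) = 2244 N·s/m, so ζ = c/c_c = 1150/2244 = 0.5126.
ω_d = ω_n√(1 − ζ²) = 28.91 × √(1 − 0.263) = 24.83 rad/s.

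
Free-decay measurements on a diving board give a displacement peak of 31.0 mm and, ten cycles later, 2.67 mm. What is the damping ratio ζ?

0.0390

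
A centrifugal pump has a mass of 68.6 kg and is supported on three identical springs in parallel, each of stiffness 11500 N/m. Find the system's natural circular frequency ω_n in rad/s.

Parallel springs add: k_eq = 3 × 11500 = 34500 N/m.
ω_n = √(k_eq/m) = √(34500/68.6) = √502.9 = 22.43 rad/s.

22.4 rad/s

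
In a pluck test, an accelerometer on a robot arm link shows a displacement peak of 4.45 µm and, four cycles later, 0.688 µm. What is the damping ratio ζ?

Logarithmic decrement δ = (1/n)·ln(x₀/x_n) = (1/4)·ln(4.45/0.688) = (1/4)·ln(6.468) = 0.4667.
ζ = δ/√(4π² + δ²) = 0.4667/√(39.48 + 0.218) = 0.4667/6.300 = 0.07408.

0.0741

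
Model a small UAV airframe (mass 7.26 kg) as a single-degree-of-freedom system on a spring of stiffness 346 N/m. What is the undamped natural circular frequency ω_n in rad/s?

6.90 rad/s

ω_n = √(k/m) = √(346.0/7.26) = √47.66 = 6.904 rad/s.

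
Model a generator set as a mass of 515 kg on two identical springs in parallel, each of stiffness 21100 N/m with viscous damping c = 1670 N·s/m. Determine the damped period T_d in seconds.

0.706 s

Parallel springs add: k_eq = 2 × 21100 = 42200 N/m.
ω_n = √(k_eq/m) = √(42200/515) = 9.052 rad/s.
Critical damping c_c = 2√(k_eq·m) = 2√(42200 × 515) = 9324 N·s/m, so ζ = c/c_c = 1670/9324 = 0.1791.
ω_d = ω_n√(1 − ζ²) = 9.052 × √(1 − 0.0321) = 8.906 rad/s.
T_d = 2π/ω_d = 0.7055 s.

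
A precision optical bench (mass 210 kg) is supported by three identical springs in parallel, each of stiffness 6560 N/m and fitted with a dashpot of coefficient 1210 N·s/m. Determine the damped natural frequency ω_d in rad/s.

Parallel springs add: k_eq = 3 × 6560 = 19680 N/m.
ω_n = √(k_eq/m) = √(19680/210) = 9.681 rad/s.
Critical damping c_c = 2√(k_eq·m) = 2√(19680 × 210) = 4066 N·s/m, so ζ = c/c_c = 1210/4066 = 0.2976.
ω_d = ω_n√(1 − ζ²) = 9.681 × √(1 − 0.0886) = 9.242 rad/s.

9.24 rad/s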